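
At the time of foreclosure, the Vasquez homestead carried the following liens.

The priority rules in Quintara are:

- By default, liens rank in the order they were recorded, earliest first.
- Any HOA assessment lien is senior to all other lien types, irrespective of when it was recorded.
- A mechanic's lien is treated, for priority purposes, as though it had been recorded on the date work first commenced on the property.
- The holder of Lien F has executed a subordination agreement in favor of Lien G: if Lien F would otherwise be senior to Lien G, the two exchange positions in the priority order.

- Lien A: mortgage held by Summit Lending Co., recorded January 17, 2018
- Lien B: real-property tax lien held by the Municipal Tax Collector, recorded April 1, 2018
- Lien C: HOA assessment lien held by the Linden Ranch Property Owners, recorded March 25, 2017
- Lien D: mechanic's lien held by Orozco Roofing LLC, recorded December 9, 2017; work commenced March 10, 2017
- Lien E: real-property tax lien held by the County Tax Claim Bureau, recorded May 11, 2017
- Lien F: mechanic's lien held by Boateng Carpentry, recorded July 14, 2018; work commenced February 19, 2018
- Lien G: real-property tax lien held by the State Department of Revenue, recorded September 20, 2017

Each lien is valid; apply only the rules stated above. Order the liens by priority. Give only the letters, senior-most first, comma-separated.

C, D, E, G, A, F, B

Adjusting effective dates: D relates back to March 10, 2017 (work commenced); F's effective date is February 19, 2018, when work began.
C is an HOA assessment lien and takes priority over every other lien.
Among the remaining liens, by effective date: D (March 10, 2017), E (May 11, 2017), G (September 20, 2017), A (January 17, 2018), F (February 19, 2018), B (April 1, 2018).
F already ranks below G; the subordination has no effect.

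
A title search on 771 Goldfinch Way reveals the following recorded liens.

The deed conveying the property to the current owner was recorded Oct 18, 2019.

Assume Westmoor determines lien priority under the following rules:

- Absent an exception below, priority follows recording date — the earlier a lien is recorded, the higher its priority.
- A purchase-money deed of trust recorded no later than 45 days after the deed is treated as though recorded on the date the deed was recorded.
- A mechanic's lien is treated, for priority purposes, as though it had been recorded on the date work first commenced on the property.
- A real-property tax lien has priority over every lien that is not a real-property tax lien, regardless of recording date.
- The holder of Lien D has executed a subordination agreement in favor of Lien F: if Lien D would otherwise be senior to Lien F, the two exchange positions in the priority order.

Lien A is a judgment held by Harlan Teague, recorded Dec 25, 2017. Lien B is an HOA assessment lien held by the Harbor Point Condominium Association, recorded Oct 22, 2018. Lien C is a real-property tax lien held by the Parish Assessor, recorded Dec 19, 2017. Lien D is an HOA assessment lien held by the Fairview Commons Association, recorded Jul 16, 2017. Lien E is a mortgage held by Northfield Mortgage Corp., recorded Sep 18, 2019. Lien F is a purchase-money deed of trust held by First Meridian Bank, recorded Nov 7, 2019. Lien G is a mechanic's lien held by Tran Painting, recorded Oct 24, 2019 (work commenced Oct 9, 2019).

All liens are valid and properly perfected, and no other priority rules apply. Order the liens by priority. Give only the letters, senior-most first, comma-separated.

First, effective dates: F relates back to the deed date Oct 18, 2019; G is treated as recorded Oct 9, 2019, the work-commencement date.
C is a real-property tax lien, so it outranks all other liens regardless of date.
Remaining liens by effective date: D (Jul 16, 2017), A (Dec 25, 2017), B (Oct 22, 2018), E (Sep 18, 2019), G (Oct 9, 2019), F (Oct 18, 2019).
Because D would otherwise rank above F, the subordination swaps them.

C, F, A, B, E, G, D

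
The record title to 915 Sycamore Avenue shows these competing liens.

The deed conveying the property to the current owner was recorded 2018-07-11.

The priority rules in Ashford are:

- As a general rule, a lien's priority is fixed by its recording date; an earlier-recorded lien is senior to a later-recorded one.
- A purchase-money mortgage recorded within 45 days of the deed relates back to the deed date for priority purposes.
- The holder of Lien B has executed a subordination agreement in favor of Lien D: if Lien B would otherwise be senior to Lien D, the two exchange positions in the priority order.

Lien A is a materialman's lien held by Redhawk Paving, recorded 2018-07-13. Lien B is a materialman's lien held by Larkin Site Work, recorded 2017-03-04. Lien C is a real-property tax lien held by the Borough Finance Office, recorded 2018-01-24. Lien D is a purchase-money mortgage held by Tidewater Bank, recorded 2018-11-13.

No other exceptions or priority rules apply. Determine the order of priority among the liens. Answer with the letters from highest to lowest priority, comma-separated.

D, C, A, B

Effective dates: D was recorded 125 days after the deed, outside the 45-day window, so it keeps its recording date.
By effective date, earliest first: B (2017-03-04), C (2018-01-24), A (2018-07-13), D (2018-11-13).
B is senior to D before the subordination, so the two trade places.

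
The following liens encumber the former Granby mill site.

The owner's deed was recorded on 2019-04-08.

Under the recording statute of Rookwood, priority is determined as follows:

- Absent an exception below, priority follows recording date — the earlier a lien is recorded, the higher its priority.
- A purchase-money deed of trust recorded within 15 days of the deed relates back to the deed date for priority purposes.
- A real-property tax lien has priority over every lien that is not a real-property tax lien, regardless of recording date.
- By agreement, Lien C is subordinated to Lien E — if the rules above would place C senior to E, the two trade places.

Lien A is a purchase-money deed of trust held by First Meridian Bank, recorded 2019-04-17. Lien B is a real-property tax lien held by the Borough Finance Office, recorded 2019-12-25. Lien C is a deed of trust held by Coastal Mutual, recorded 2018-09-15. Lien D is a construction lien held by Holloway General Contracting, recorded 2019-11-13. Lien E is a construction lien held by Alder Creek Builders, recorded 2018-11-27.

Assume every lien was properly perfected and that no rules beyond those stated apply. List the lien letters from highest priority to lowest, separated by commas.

B, E, C, A, D

First, effective dates: A relates back to the deed date 2019-04-08.
B is a real-property tax lien, so it outranks all other liens regardless of date.
Ordering the rest by effective date: C (2018-09-15), E (2018-11-27), A (2019-04-08), D (2019-11-13).
The subordination applies — C was senior to E — so C and E swap.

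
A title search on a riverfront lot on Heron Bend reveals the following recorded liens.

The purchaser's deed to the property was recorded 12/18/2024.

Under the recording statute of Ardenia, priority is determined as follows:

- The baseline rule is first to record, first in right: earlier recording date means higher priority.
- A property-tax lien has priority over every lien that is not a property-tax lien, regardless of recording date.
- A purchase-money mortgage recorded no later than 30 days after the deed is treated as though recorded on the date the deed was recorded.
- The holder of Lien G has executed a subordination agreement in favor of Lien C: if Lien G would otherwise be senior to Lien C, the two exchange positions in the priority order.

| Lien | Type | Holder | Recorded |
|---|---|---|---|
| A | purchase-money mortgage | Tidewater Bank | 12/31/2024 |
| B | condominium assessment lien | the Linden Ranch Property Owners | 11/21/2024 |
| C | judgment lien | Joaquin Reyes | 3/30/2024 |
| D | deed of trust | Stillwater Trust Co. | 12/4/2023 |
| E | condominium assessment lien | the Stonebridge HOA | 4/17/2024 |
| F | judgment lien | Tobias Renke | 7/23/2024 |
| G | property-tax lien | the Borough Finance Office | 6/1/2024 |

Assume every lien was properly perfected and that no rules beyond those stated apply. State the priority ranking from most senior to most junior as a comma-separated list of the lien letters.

C, D, G, E, F, B, A

Effective dates: A relates back to the deed date 12/18/2024.
G, as a property-tax lien, has superpriority and ranks first.
Remaining liens by effective date: D (12/4/2023), C (3/30/2024), E (4/17/2024), F (7/23/2024), B (11/21/2024), A (12/18/2024).
G is senior to C before the subordination, so the two trade places.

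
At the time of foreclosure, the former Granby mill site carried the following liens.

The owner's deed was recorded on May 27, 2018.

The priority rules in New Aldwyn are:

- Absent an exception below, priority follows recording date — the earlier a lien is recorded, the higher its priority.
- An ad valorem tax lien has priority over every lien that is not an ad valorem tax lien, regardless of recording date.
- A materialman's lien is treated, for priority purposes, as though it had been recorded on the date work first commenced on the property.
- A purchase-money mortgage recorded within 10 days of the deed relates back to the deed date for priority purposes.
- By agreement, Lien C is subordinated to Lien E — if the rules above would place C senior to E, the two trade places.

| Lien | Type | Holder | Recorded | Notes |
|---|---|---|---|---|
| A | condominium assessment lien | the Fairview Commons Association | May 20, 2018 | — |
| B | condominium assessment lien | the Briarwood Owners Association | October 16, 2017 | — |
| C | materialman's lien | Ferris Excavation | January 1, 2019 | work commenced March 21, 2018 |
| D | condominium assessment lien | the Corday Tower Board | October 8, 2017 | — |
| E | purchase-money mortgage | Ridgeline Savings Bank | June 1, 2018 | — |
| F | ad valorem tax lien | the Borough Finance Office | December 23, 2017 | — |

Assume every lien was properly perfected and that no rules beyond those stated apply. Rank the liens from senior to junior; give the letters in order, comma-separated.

F, D, B, E, A, C

Adjusting effective dates: C relates back to March 21, 2018 (work commenced); E was recorded within the 10-day window, so its effective date is the deed date May 27, 2018.
F, as an ad valorem tax lien, has superpriority and ranks first.
Ordering the rest by effective date: D (October 8, 2017), B (October 16, 2017), C (March 21, 2018), A (May 20, 2018), E (May 27, 2018).
The subordination applies — C was senior to E — so C and E swap.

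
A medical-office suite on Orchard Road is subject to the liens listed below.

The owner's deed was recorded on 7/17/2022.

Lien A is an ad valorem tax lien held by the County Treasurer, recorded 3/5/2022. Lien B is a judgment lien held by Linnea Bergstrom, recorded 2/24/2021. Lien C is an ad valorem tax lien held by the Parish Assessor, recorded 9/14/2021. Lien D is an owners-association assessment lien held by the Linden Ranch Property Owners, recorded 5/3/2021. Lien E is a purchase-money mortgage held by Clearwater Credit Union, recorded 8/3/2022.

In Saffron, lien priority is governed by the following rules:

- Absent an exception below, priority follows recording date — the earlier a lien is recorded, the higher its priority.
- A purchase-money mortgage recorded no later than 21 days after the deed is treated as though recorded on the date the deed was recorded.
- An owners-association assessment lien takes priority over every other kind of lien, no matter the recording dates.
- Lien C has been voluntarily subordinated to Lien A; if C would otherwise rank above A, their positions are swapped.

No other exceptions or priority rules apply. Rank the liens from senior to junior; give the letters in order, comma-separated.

First, effective dates: E was recorded within the 21-day window, so its effective date is the deed date 7/17/2022.
As an owners-association assessment lien, D is senior to every other lien.
Ordering the rest by effective date: B (2/24/2021), C (9/14/2021), A (3/5/2022), E (7/17/2022).
Because C would otherwise rank above A, the subordination swaps them.

D, B, A, C, E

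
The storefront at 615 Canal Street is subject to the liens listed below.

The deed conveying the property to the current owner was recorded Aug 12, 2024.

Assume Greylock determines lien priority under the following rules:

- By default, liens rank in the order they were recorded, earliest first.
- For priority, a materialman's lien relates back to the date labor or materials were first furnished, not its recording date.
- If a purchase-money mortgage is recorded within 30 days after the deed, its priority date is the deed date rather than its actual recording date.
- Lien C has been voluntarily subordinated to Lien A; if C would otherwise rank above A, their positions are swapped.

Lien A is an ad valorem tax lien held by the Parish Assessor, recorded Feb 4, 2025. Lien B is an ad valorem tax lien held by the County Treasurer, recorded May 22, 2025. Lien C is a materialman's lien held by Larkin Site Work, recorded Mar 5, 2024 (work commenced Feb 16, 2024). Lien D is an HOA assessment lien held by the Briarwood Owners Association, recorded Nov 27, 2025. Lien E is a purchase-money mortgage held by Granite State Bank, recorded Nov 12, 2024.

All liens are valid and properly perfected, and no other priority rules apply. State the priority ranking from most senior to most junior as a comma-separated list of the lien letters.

Effective dates after the stated exceptions: C's effective date is Feb 16, 2024, when work began; E was recorded 92 days after the deed — beyond 30 days — so no relation-back applies.
Sorted by effective date: C (Feb 16, 2024), E (Nov 12, 2024), A (Feb 4, 2025), B (May 22, 2025), D (Nov 27, 2025).
C is senior to A before the subordination, so the two trade places.

A, E, C, B, D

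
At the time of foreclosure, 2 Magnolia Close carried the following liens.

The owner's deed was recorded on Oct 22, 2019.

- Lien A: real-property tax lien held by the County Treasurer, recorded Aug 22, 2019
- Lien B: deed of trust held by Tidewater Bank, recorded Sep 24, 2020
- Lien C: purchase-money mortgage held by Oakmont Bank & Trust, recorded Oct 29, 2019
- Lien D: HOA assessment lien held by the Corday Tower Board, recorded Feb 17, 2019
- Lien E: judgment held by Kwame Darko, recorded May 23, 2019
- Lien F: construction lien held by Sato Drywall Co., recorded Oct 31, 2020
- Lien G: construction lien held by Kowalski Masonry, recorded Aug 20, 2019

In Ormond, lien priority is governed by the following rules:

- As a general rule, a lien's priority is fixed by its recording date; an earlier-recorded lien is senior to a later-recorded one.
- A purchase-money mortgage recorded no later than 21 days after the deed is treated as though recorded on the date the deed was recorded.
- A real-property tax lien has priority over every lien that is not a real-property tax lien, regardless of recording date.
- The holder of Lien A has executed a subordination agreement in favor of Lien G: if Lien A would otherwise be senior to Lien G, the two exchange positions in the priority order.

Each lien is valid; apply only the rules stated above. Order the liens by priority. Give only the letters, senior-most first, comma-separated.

Effective dates: C was recorded within the 21-day window, so its effective date is the deed date Oct 22, 2019.
A is a real-property tax lien, so it outranks all other liens regardless of date.
Ordering the rest by effective date: D (Feb 17, 2019), E (May 23, 2019), G (Aug 20, 2019), C (Oct 22, 2019), B (Sep 24, 2020), F (Oct 31, 2020).
A would otherwise be senior to G, so under the subordination agreement A and G exchange positions.

G, D, E, A, C, B, F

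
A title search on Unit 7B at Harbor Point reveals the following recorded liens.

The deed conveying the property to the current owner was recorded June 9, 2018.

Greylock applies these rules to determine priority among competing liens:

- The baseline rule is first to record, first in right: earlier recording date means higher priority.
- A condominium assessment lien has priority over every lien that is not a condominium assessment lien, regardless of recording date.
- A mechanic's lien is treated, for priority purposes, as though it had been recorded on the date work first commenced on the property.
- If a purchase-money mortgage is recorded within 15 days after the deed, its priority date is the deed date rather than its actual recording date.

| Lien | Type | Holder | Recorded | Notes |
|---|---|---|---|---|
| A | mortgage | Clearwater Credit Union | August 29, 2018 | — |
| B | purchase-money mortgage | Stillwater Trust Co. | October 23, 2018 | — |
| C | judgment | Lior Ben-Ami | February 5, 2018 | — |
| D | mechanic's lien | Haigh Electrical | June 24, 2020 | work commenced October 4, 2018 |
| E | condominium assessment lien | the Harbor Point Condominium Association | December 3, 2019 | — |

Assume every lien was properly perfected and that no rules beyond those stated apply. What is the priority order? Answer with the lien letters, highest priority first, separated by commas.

First, effective dates: B was recorded 136 days after the deed, outside the 15-day window, so it keeps its recording date; D relates back to October 4, 2018 (work commenced).
E, as a condominium assessment lien, has superpriority and ranks first.
The other liens, earliest effective date first: C (February 5, 2018), A (August 29, 2018), D (October 4, 2018), B (October 23, 2018).

E, C, A, D, B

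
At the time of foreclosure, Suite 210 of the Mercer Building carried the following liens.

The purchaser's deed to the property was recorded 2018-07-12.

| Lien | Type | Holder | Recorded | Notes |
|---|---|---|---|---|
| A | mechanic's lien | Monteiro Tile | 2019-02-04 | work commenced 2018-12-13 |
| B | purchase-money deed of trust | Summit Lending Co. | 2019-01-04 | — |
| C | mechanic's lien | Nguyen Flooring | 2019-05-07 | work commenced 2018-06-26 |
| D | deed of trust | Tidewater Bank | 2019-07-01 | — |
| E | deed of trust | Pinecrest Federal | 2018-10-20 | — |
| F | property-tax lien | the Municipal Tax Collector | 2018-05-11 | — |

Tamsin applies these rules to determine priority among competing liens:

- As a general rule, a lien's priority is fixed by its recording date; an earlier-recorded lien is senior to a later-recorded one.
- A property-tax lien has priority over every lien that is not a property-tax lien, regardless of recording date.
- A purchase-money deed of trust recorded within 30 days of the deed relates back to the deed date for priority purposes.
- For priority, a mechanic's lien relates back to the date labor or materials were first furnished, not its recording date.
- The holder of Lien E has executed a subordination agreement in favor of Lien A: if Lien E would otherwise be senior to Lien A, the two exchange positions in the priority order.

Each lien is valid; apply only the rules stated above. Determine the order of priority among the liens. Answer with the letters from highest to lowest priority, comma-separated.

F, C, A, E, B, D

Adjusting effective dates: A relates back to 2018-12-13 (work commenced); B was recorded 176 days after the deed — beyond 30 days — so no relation-back applies; C relates back to 2018-06-26 (work commenced).
F, as a property-tax lien, has superpriority and ranks first.
The other liens, earliest effective date first: C (2018-06-26), E (2018-10-20), A (2018-12-13), B (2019-01-04), D (2019-07-01).
E would otherwise be senior to A, so under the subordination agreement E and A exchange positions.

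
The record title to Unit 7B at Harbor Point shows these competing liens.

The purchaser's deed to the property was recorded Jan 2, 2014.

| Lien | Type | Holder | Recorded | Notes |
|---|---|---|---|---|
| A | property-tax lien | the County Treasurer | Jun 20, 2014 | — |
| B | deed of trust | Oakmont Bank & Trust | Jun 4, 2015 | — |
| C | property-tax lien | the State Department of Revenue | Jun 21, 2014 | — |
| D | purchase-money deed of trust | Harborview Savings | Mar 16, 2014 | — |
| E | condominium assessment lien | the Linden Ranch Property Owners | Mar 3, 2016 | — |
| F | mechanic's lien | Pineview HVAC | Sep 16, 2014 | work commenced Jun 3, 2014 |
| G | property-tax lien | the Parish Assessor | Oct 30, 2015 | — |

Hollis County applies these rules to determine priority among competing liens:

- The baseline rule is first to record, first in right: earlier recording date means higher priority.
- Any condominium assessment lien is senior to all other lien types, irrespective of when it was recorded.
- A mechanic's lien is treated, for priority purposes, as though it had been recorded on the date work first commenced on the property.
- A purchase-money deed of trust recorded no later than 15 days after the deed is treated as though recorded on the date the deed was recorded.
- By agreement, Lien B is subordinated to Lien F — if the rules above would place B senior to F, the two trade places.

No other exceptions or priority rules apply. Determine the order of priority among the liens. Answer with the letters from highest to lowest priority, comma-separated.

E, D, F, A, C, B, G

Adjusting effective dates: D was recorded 73 days after the deed, outside the 15-day window, so it keeps its recording date; F is treated as recorded Jun 3, 2014, the work-commencement date.
E is a condominium assessment lien, so it outranks all other liens regardless of date.
The other liens, earliest effective date first: D (Mar 16, 2014), F (Jun 3, 2014), A (Jun 20, 2014), C (Jun 21, 2014), B (Jun 4, 2015), G (Oct 30, 2015).
B is already junior to F, so the subordination agreement changes nothing.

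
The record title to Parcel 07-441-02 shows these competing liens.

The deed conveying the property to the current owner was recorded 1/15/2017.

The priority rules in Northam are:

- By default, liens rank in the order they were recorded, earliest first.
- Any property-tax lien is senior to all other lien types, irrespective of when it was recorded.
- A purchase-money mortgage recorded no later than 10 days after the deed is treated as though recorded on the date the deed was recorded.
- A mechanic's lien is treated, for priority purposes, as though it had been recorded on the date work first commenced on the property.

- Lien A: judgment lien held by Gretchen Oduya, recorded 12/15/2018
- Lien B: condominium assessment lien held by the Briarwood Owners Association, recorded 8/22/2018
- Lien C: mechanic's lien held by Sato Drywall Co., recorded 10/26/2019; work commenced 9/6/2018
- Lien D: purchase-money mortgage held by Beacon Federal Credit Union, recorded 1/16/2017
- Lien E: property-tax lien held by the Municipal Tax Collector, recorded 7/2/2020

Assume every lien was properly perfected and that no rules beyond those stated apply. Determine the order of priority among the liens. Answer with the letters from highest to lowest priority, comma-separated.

E, D, B, C, A

First, effective dates: C's effective date is 9/6/2018, when work began; D was recorded within the 10-day window, so its effective date is the deed date 1/15/2017.
E is a property-tax lien, so it outranks all other liens regardless of date.
Remaining liens by effective date: D (1/15/2017), B (8/22/2018), C (9/6/2018), A (12/15/2018).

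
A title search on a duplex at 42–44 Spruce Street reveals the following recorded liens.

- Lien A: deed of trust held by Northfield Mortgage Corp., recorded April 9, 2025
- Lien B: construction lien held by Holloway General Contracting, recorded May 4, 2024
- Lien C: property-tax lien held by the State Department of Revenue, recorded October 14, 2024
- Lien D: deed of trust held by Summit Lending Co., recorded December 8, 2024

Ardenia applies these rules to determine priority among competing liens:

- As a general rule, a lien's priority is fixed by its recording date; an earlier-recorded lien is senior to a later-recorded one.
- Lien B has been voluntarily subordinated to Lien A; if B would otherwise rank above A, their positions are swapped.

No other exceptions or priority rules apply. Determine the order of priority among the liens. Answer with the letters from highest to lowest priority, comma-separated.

By effective date: B (May 4, 2024), C (October 14, 2024), D (December 8, 2024), A (April 9, 2025).
B would otherwise be senior to A, so under the subordination agreement B and A exchange positions.

A, C, D, B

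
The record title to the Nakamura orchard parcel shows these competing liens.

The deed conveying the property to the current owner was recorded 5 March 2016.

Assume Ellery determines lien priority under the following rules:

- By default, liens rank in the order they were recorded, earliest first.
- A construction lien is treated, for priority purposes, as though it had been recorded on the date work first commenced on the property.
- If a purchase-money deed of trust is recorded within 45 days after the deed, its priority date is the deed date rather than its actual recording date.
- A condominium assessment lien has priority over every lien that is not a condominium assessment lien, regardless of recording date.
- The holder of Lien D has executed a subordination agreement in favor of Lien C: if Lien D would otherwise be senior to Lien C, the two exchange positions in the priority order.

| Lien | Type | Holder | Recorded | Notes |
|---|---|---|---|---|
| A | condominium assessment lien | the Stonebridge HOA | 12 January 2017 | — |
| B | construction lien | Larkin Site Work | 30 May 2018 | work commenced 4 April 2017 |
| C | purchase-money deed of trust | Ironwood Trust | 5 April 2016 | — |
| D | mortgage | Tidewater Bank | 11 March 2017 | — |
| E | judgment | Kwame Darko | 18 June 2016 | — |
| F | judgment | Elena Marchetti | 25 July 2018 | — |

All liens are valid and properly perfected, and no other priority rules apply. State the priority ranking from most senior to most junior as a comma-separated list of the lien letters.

Effective dates: B relates back to 4 April 2017 (work commenced); C's effective date is the deed date, 5 March 2016.
A is a condominium assessment lien and takes priority over every other lien.
Remaining liens by effective date: C (5 March 2016), E (18 June 2016), D (11 March 2017), B (4 April 2017), F (25 July 2018).
D already ranks below C; the subordination has no effect.

A, C, E, D, B, F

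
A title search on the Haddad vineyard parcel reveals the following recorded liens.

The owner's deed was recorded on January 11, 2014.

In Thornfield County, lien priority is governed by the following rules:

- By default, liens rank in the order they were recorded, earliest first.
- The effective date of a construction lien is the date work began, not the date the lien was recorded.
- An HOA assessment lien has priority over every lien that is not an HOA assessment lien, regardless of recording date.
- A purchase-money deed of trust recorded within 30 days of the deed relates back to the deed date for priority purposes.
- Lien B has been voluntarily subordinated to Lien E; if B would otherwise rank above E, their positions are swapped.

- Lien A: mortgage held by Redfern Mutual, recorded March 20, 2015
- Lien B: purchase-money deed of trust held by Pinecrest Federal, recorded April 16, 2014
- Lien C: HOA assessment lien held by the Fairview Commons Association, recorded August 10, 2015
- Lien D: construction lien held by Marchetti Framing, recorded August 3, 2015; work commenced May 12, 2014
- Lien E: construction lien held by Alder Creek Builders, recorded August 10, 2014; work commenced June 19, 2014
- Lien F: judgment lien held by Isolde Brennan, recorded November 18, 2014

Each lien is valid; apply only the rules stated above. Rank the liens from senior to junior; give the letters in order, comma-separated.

C, E, D, B, F, A

First, effective dates: B was recorded 95 days after the deed — beyond 30 days — so no relation-back applies; D is treated as recorded May 12, 2014, the work-commencement date; E relates back to June 19, 2014 (work commenced).
As an HOA assessment lien, C is senior to every other lien.
Ordering the rest by effective date: B (April 16, 2014), D (May 12, 2014), E (June 19, 2014), F (November 18, 2014), A (March 20, 2015).
Because B would otherwise rank above E, the subordination swaps them.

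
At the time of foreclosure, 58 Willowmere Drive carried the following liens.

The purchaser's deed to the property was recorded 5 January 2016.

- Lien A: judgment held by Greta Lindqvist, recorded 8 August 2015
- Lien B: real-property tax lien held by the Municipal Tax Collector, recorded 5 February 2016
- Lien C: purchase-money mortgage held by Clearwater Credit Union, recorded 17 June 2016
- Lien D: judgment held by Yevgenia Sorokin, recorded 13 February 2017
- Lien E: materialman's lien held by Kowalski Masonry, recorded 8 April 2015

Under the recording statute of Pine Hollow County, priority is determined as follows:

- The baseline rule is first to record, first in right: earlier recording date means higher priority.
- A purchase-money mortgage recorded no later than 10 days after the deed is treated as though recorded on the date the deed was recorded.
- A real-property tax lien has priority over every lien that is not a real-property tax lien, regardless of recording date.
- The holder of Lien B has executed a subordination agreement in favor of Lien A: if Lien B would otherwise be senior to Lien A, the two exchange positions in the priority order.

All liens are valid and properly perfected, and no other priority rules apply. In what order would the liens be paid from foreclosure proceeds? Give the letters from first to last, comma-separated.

A, E, B, C, D

Effective dates: C was recorded 164 days after the deed — beyond 10 days — so no relation-back applies.
B is a real-property tax lien and takes priority over every other lien.
The other liens, earliest effective date first: E (8 April 2015), A (8 August 2015), C (17 June 2016), D (13 February 2017).
B is senior to A before the subordination, so the two trade places.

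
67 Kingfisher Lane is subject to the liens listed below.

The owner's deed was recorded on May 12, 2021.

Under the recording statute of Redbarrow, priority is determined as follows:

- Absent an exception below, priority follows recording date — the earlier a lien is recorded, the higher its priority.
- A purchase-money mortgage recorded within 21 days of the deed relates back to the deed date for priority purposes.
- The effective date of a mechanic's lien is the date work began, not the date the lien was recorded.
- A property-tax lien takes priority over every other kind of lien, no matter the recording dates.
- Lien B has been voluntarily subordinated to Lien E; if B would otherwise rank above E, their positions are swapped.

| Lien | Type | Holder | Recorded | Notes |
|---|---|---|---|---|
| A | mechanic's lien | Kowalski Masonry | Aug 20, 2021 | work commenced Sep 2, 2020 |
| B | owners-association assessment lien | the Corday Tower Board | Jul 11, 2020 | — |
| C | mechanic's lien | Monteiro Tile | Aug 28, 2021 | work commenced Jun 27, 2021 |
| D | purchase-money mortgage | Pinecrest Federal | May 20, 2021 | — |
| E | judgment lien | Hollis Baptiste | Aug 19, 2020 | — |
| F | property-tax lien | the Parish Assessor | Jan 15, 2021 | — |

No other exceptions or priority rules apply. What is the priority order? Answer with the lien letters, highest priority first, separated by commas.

F, E, B, A, D, C

Effective dates after the stated exceptions: A relates back to Sep 2, 2020 (work commenced); C relates back to Jun 27, 2021 (work commenced); D was recorded within the 21-day window, so its effective date is the deed date May 12, 2021.
F is a property-tax lien and takes priority over every other lien.
Remaining liens by effective date: B (Jul 11, 2020), E (Aug 19, 2020), A (Sep 2, 2020), D (May 12, 2021), C (Jun 27, 2021).
The subordination applies — B was senior to E — so B and E swap.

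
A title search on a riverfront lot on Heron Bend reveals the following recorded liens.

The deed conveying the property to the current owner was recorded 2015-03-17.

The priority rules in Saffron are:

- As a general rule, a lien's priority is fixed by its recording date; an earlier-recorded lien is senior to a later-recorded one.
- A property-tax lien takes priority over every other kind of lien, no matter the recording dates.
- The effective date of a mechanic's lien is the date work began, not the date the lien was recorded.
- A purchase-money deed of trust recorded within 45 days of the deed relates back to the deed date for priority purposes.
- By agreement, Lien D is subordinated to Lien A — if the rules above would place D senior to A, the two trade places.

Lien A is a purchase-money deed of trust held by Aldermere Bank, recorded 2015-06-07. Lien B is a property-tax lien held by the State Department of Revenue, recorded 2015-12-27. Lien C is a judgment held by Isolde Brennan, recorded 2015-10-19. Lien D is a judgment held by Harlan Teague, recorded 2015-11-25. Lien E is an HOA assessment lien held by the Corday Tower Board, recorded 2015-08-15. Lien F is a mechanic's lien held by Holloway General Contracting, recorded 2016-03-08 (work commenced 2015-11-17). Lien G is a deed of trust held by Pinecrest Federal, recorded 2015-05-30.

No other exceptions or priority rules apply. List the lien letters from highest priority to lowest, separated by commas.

B, G, A, E, C, F, D

Adjusting effective dates: A was recorded 82 days after the deed — beyond 45 days — so no relation-back applies; F relates back to 2015-11-17 (work commenced).
B is a property-tax lien and takes priority over every other lien.
The other liens, earliest effective date first: G (2015-05-30), A (2015-06-07), E (2015-08-15), C (2015-10-19), F (2015-11-17), D (2015-11-25).
D already ranks below A; the subordination has no effect.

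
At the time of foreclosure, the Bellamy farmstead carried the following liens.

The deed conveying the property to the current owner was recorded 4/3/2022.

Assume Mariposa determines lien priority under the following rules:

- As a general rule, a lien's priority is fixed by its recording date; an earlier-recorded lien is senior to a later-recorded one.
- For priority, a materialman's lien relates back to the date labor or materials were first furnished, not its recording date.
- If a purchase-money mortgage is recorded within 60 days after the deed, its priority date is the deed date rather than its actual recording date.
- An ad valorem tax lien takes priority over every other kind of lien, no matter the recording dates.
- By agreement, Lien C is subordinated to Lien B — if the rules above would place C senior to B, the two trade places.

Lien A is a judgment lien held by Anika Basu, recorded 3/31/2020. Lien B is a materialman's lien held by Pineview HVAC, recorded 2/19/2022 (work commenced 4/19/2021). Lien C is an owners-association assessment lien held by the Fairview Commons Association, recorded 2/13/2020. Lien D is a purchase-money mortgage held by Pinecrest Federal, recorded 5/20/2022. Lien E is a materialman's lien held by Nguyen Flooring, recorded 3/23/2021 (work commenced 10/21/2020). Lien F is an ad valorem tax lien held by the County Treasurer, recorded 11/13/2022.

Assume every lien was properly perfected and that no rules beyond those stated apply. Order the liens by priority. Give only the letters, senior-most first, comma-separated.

F, B, A, E, C, D

Effective dates: B relates back to 4/19/2021 (work commenced); D's effective date is the deed date, 4/3/2022; E is treated as recorded 10/21/2020, the work-commencement date.
As an ad valorem tax lien, F is senior to every other lien.
The other liens, earliest effective date first: C (2/13/2020), A (3/31/2020), E (10/21/2020), B (4/19/2021), D (4/3/2022).
C is senior to B before the subordination, so the two trade places.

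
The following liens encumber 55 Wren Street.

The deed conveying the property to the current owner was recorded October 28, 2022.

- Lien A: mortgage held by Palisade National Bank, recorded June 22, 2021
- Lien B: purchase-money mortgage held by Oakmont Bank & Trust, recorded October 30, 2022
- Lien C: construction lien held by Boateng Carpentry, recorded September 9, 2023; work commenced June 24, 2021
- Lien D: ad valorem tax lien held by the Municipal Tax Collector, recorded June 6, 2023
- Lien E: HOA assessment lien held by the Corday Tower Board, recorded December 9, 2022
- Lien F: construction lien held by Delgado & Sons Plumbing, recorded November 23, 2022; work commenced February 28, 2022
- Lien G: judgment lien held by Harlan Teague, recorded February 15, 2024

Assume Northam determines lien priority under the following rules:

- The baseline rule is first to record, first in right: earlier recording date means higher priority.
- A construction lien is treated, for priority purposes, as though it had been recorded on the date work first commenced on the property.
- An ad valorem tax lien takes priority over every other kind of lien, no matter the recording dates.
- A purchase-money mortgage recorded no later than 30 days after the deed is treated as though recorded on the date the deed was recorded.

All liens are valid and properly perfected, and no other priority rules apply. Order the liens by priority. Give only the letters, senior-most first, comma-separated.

Effective dates: B's effective date is the deed date, October 28, 2022; C is treated as recorded June 24, 2021, the work-commencement date; F relates back to February 28, 2022 (work commenced).
D is an ad valorem tax lien and takes priority over every other lien.
Ordering the rest by effective date: A (June 22, 2021), C (June 24, 2021), F (February 28, 2022), B (October 28, 2022), E (December 9, 2022), G (February 15, 2024).

D, A, C, F, B, E, G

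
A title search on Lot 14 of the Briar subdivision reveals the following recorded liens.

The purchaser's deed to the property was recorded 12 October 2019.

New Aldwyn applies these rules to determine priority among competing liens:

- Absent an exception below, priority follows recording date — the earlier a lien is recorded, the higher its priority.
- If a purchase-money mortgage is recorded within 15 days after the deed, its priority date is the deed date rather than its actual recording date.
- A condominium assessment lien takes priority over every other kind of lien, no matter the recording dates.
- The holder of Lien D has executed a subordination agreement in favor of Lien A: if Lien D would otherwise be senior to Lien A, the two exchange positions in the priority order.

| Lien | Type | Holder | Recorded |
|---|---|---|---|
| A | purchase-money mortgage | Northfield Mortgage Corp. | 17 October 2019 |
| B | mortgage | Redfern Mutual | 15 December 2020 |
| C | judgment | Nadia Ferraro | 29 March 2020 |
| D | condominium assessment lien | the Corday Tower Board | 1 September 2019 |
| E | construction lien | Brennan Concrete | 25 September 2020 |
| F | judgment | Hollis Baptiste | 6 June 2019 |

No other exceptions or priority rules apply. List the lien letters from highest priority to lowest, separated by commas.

A, F, D, C, E, B

Effective dates: A relates back to the deed date 12 October 2019.
D is a condominium assessment lien and takes priority over every other lien.
Among the remaining liens, by effective date: F (6 June 2019), A (12 October 2019), C (29 March 2020), E (25 September 2020), B (15 December 2020).
D is senior to A before the subordination, so the two trade places.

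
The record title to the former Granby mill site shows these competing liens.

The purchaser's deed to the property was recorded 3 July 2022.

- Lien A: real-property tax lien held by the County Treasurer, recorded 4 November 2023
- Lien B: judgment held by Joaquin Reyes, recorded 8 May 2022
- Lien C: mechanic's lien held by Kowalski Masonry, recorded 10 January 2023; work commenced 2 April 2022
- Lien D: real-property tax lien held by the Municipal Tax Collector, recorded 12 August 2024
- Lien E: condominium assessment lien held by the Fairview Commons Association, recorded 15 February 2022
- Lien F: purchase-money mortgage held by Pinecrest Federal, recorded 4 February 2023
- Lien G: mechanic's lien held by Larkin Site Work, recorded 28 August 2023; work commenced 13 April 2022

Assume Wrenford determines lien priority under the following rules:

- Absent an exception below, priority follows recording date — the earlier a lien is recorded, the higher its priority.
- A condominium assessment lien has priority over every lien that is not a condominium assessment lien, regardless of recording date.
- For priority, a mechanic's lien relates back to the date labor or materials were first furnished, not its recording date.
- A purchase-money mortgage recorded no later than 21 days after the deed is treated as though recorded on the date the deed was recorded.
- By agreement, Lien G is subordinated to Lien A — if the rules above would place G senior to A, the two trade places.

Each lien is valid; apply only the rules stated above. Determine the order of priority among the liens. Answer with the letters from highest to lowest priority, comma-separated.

Adjusting effective dates: C relates back to 2 April 2022 (work commenced); F was recorded 216 days after the deed — beyond 21 days — so no relation-back applies; G relates back to 13 April 2022 (work commenced).
E is a condominium assessment lien, so it outranks all other liens regardless of date.
Ordering the rest by effective date: C (2 April 2022), G (13 April 2022), B (8 May 2022), F (4 February 2023), A (4 November 2023), D (12 August 2024).
Because G would otherwise rank above A, the subordination swaps them.

E, C, A, B, F, G, D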